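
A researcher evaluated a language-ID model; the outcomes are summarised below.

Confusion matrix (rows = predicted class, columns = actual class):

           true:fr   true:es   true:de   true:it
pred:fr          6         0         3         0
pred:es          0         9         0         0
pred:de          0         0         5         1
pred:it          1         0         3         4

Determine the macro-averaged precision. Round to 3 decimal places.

0.750

Per-class precision (TP/(TP+FP)):
  fr: TP=6, FP=0+3+0=3 → 6/9 = 0.6667
  es: TP=9, FP=0+0+0=0 → 9/9 = 1.0000
  de: TP=5, FP=0+0+1=1 → 5/6 = 0.8333
  it: TP=4, FP=1+0+3=4 → 4/8 = 0.5000
Macro-precision = mean = (0.6667 + 1.0000 + 0.8333 + 0.5000) / 4 = 0.750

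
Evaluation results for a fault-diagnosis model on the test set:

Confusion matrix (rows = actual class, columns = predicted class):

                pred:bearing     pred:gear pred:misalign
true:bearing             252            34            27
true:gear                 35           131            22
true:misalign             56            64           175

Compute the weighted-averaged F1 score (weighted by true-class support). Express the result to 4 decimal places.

0.7004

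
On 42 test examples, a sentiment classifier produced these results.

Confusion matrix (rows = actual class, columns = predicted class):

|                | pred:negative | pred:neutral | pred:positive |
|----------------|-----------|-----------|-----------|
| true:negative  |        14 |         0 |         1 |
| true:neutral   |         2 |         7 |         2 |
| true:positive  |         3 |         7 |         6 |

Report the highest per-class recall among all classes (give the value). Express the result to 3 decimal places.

0.933

Per-class recall (TP/(TP+FN)):
  negative: TP=14, FN=0+1=1 → 14/15 = 0.9333
  neutral: TP=7, FN=2+2=4 → 7/11 = 0.6364
  positive: TP=6, FN=3+7=10 → 6/16 = 0.3750
Highest is class 'negative' with recall = 0.933.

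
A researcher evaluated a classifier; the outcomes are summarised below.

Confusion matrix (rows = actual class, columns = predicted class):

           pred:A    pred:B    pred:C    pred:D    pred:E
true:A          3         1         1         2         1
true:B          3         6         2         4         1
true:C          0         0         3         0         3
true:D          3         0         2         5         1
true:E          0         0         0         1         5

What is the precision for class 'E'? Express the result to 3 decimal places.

0.455

Treat 'E' as positive and all other classes as negative.
precision = TP/(TP+FP).
E: TP=5, FP=1+1+3+1=6 → 5/11 = 0.4545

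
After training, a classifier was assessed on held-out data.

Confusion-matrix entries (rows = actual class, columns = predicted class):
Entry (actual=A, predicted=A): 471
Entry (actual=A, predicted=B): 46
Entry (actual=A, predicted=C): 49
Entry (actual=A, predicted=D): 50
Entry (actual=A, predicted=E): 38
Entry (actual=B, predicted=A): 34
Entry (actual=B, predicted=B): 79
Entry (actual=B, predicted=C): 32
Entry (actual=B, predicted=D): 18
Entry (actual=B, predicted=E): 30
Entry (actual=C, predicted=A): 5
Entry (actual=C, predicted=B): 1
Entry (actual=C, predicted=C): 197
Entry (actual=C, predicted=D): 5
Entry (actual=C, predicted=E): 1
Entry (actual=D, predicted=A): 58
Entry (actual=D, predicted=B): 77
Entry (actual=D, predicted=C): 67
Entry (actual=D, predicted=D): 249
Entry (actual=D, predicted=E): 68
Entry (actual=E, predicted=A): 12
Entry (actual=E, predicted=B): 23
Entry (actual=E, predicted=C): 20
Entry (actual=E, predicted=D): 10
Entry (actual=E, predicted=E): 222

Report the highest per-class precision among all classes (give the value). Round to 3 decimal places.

0.812

Per-class precision (TP/(TP+FP)):
  A: TP=471, FP=34+5+58+12=109 → 471/580 = 0.8121
  B: TP=79, FP=46+1+77+23=147 → 79/226 = 0.3496
  C: TP=197, FP=49+32+67+20=168 → 197/365 = 0.5397
  D: TP=249, FP=50+18+5+10=83 → 249/332 = 0.7500
  E: TP=222, FP=38+30+1+68=137 → 222/359 = 0.6184
Highest is class 'A' with precision = 0.812.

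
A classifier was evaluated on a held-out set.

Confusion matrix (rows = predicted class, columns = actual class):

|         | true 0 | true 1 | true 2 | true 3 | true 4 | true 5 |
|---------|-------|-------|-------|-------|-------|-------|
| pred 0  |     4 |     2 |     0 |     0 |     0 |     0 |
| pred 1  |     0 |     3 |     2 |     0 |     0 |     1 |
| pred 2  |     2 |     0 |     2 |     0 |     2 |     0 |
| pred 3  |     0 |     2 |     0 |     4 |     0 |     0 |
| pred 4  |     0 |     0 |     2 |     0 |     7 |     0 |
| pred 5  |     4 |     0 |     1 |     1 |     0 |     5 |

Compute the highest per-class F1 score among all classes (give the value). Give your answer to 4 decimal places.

0.7778

Per-class F1 score (2·TP/(2·TP+FP+FN)):
  0: TP=4, FP=2+0+0+0+0=2, FN=0+2+0+0+4=6 → 8/16 = 0.50000
  1: TP=3, FP=0+2+0+0+1=3, FN=2+0+2+0+0=4 → 6/13 = 0.46154
  2: TP=2, FP=2+0+0+2+0=4, FN=0+2+0+2+1=5 → 4/13 = 0.30769
  3: TP=4, FP=0+2+0+0+0=2, FN=0+0+0+0+1=1 → 8/11 = 0.72727
  4: TP=7, FP=0+0+2+0+0=2, FN=0+0+2+0+0=2 → 14/18 = 0.77778
  5: TP=5, FP=4+0+1+1+0=6, FN=0+1+0+0+0=1 → 10/17 = 0.58824
Highest is class '4' with F1 score = 0.7778.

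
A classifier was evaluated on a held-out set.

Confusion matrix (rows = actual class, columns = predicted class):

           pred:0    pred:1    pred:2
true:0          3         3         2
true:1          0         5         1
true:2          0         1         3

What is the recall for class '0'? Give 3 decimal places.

0.375

One-vs-rest for '0': TP = diagonal; FP = other classes predicted '0'; FN = '0' predicted as other.
recall = TP/(TP+FN).
0: TP=3, FN=3+2=5 → 3/8 = 0.3750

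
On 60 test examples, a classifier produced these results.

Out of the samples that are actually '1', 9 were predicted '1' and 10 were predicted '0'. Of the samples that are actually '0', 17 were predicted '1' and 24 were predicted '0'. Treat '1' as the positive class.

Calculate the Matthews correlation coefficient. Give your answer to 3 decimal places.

0.055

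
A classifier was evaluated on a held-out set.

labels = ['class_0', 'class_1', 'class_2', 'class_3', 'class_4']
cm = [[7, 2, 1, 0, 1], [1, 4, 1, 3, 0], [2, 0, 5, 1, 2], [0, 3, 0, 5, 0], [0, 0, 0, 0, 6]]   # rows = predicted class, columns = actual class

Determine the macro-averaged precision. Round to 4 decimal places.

0.6412

Per-class precision (TP/(TP+FP)):
  class_0: TP=7, FP=2+1+0+1=4 → 7/11 = 0.63636
  class_1: TP=4, FP=1+1+3+0=5 → 4/9 = 0.44444
  class_2: TP=5, FP=2+0+1+2=5 → 5/10 = 0.50000
  class_3: TP=5, FP=0+3+0+0=3 → 5/8 = 0.62500
  class_4: TP=6, FP=0+0+0+0=0 → 6/6 = 1.00000
Macro-precision = mean = (0.63636 + 0.44444 + 0.50000 + 0.62500 + 1.00000) / 5 = 0.6412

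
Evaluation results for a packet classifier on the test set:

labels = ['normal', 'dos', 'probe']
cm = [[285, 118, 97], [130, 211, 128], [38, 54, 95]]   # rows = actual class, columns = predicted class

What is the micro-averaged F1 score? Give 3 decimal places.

0.511

Micro-averaging pools counts across classes: ΣTP=591, ΣFP=565, ΣFN=565.
Micro-F1 score = 2·TP/(2·TP+FP+FN) on pooled counts = 0.511 (equals overall accuracy in single-label multiclass).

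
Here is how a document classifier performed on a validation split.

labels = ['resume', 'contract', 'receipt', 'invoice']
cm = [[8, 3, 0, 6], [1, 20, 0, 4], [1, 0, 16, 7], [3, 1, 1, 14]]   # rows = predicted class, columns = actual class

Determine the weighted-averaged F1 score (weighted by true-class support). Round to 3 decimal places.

Per-class F1 score (2·TP/(2·TP+FP+FN)):
  resume: TP=8, FP=3+0+6=9, FN=1+1+3=5 → 16/30 = 0.5333
  contract: TP=20, FP=1+0+4=5, FN=3+0+1=4 → 40/49 = 0.8163
  receipt: TP=16, FP=1+0+7=8, FN=0+0+1=1 → 32/41 = 0.7805
  invoice: TP=14, FP=3+1+1=5, FN=6+4+7=17 → 28/50 = 0.5600
Weighted-F1 score = Σ (supportᵢ/N)·F1 scoreᵢ with N=85: (13/85)·0.5333 + (24/85)·0.8163 + (17/85)·0.7805 + (31/85)·0.5600 = 0.672

0.672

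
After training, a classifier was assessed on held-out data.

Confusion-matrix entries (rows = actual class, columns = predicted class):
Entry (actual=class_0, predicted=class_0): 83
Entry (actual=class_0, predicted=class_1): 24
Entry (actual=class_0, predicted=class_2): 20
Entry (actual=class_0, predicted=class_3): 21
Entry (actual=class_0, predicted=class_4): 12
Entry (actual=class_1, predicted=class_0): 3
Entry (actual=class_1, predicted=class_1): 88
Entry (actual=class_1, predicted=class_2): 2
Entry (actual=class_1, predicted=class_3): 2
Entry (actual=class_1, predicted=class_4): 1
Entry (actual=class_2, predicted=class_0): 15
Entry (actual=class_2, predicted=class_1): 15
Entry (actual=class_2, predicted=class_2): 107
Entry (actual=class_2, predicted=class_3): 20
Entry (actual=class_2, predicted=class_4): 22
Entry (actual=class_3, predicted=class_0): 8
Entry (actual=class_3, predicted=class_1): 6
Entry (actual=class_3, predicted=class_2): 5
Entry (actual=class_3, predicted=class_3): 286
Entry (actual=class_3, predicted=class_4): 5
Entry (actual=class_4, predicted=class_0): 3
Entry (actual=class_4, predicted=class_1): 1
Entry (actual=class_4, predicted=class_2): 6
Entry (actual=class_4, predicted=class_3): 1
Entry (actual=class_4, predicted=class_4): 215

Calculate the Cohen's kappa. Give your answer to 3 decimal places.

Observed agreement pₒ = trace/N = 779/971 = 0.8023
Expected agreement pₑ = Σ (rowᵢ·colᵢ)/N² = (160·112 + 96·134 + 179·140 + 310·330 + 226·255)/971² = 0.2289
κ = (pₒ − pₑ)/(1 − pₑ) = (0.8023 − 0.2289)/(1 − 0.2289) = 0.744

0.744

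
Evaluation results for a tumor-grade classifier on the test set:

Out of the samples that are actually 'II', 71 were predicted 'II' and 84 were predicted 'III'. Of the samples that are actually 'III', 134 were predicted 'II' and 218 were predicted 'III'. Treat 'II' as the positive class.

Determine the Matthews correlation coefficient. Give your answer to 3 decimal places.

0.073

MCC = (TP·TN − FP·FN) / √((TP+FP)(TP+FN)(TN+FP)(TN+FN))
Numerator = 71·218 − 134·84 = 4222
Denominator = √(205·155·352·302) = √3377809600 = 58118.9263
MCC = 4222 / 58118.9263 = 0.073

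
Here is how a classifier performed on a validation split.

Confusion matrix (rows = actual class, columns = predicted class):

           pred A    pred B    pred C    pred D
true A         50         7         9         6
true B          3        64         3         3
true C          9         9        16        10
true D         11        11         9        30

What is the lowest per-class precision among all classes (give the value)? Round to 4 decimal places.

Per-class precision (TP/(TP+FP)):
  A: TP=50, FP=3+9+11=23 → 50/73 = 0.68493
  B: TP=64, FP=7+9+11=27 → 64/91 = 0.70330
  C: TP=16, FP=9+3+9=21 → 16/37 = 0.43243
  D: TP=30, FP=6+3+10=19 → 30/49 = 0.61224
Lowest is class 'C' with precision = 0.4324.

0.4324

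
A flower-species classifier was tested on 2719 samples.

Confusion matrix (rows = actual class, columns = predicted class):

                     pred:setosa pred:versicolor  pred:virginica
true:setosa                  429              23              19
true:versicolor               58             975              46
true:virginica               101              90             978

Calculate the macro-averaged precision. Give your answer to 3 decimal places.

0.854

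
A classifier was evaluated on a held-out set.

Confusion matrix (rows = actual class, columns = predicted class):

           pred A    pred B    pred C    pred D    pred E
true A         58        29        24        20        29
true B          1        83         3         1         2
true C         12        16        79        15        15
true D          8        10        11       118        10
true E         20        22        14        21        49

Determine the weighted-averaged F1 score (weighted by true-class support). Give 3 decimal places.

0.563

Per-class F1 score (2·TP/(2·TP+FP+FN)):
  A: TP=58, FP=1+12+8+20=41, FN=29+24+20+29=102 → 116/259 = 0.4479
  B: TP=83, FP=29+16+10+22=77, FN=1+3+1+2=7 → 166/250 = 0.6640
  C: TP=79, FP=24+3+11+14=52, FN=12+16+15+15=58 → 158/268 = 0.5896
  D: TP=118, FP=20+1+15+21=57, FN=8+10+11+10=39 → 236/332 = 0.7108
  E: TP=49, FP=29+2+15+10=56, FN=20+22+14+21=77 → 98/231 = 0.4242
Weighted-F1 score = Σ (supportᵢ/N)·F1 scoreᵢ with N=670: (160/670)·0.4479 + (90/670)·0.6640 + (137/670)·0.5896 + (157/670)·0.7108 + (126/670)·0.4242 = 0.563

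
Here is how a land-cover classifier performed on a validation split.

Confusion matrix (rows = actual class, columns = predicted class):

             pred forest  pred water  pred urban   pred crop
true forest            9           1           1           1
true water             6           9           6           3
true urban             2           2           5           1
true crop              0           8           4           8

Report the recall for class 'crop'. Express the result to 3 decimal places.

Take TP from the diagonal, FP from the rest of the 'crop' prediction marginal, FN from the rest of the 'crop' actual marginal.
recall = TP/(TP+FN).
crop: TP=8, FN=0+8+4=12 → 8/20 = 0.4000

0.400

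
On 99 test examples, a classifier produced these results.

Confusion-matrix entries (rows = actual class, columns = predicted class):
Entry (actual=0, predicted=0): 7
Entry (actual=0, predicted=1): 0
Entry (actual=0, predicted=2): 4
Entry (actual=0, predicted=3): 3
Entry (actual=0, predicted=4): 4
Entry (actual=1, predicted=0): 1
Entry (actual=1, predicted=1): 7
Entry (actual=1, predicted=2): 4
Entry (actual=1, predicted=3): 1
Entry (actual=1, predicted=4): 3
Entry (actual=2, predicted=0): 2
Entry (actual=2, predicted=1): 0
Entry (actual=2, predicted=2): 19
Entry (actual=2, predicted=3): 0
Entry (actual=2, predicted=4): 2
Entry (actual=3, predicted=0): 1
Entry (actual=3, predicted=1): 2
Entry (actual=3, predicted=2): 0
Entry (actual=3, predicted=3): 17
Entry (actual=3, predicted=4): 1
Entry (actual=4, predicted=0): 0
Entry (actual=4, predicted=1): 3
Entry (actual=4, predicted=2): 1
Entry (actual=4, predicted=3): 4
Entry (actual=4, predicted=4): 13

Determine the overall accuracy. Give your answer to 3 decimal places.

0.636

Accuracy = trace / total = (7+7+19+17+13=63) / 99 = 63/99 = 0.636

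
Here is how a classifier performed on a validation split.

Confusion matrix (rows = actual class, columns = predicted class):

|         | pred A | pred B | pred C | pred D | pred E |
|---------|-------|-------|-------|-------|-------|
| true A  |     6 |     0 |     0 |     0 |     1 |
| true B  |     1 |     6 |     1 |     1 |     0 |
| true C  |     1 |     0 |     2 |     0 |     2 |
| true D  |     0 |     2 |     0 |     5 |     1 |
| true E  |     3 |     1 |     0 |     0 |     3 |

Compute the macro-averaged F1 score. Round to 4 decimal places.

0.5952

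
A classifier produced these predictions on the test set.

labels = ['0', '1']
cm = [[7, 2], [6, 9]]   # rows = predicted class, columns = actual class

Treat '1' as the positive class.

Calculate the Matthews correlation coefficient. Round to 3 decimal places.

MCC = (TP·TN − FP·FN) / √((TP+FP)(TP+FN)(TN+FP)(TN+FN))
Numerator = 9·7 − 6·2 = 51
Denominator = √(15·11·13·9) = √19305 = 138.9424
MCC = 51 / 138.9424 = 0.367

0.367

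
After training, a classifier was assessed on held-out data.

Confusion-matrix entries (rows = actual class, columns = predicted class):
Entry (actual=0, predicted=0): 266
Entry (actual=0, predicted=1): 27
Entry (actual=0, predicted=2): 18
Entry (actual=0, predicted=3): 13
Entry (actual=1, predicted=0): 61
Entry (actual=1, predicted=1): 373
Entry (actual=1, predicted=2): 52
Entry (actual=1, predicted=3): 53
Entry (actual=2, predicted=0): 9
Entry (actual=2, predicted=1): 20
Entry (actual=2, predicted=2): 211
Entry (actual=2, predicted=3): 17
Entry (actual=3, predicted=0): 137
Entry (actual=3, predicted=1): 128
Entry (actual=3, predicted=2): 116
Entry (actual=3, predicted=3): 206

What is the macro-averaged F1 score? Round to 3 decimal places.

0.617

Per-class F1 score (2·TP/(2·TP+FP+FN)):
  0: TP=266, FP=61+9+137=207, FN=27+18+13=58 → 532/797 = 0.6675
  1: TP=373, FP=27+20+128=175, FN=61+52+53=166 → 746/1087 = 0.6863
  2: TP=211, FP=18+52+116=186, FN=9+20+17=46 → 422/654 = 0.6453
  3: TP=206, FP=13+53+17=83, FN=137+128+116=381 → 412/876 = 0.4703
Macro-F1 score = mean = (0.6675 + 0.6863 + 0.6453 + 0.4703) / 4 = 0.617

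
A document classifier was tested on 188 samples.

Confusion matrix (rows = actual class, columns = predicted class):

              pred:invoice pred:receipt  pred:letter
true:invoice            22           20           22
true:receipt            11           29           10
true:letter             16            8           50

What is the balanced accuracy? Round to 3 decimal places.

Balanced accuracy = mean of per-class recall.
  invoice: recall = 22/64 = 0.3438
  receipt: recall = 29/50 = 0.5800
  letter: recall = 50/74 = 0.6757
Mean = (0.3438 + 0.5800 + 0.6757) / 3 = 0.533

0.533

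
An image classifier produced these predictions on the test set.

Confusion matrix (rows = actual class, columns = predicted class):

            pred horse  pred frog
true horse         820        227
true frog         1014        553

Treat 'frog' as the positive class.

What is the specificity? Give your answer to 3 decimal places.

Specificity = TN/(TN+FP) = 820/(820+227) = 0.783

0.783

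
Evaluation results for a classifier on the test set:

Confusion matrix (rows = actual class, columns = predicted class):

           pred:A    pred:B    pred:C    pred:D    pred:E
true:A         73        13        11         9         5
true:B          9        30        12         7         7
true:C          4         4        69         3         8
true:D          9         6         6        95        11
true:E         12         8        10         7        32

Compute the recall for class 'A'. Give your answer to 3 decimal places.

0.658

One-vs-rest for 'A': TP = diagonal; FP = other classes predicted 'A'; FN = 'A' predicted as other.
recall = TP/(TP+FN).
A: TP=73, FN=13+11+9+5=38 → 73/111 = 0.6577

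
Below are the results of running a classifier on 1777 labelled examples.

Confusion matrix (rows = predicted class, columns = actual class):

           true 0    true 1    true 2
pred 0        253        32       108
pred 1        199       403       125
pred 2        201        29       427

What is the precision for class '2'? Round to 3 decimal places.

0.650

precision = TP/(TP+FP).
2: TP=427, FP=201+29=230 → 427/657 = 0.6499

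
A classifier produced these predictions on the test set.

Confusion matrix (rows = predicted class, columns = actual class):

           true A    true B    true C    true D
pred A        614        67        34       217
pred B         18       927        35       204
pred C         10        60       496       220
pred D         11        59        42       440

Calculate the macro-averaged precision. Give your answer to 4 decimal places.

Per-class precision (TP/(TP+FP)):
  A: TP=614, FP=67+34+217=318 → 614/932 = 0.65880
  B: TP=927, FP=18+35+204=257 → 927/1184 = 0.78294
  C: TP=496, FP=10+60+220=290 → 496/786 = 0.63104
  D: TP=440, FP=11+59+42=112 → 440/552 = 0.79710
Macro-precision = mean = (0.65880 + 0.78294 + 0.63104 + 0.79710) / 4 = 0.7175

0.7175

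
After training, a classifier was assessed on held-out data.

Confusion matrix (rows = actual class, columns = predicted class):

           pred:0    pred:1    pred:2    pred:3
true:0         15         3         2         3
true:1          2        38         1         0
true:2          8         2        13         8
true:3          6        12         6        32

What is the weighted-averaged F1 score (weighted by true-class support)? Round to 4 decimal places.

0.6400

Per-class F1 score (2·TP/(2·TP+FP+FN)):
  0: TP=15, FP=2+8+6=16, FN=3+2+3=8 → 30/54 = 0.55556
  1: TP=38, FP=3+2+12=17, FN=2+1+0=3 → 76/96 = 0.79167
  2: TP=13, FP=2+1+6=9, FN=8+2+8=18 → 26/53 = 0.49057
  3: TP=32, FP=3+0+8=11, FN=6+12+6=24 → 64/99 = 0.64646
Weighted-F1 score = Σ (supportᵢ/N)·F1 scoreᵢ with N=151: (23/151)·0.55556 + (41/151)·0.79167 + (31/151)·0.49057 + (56/151)·0.64646 = 0.6400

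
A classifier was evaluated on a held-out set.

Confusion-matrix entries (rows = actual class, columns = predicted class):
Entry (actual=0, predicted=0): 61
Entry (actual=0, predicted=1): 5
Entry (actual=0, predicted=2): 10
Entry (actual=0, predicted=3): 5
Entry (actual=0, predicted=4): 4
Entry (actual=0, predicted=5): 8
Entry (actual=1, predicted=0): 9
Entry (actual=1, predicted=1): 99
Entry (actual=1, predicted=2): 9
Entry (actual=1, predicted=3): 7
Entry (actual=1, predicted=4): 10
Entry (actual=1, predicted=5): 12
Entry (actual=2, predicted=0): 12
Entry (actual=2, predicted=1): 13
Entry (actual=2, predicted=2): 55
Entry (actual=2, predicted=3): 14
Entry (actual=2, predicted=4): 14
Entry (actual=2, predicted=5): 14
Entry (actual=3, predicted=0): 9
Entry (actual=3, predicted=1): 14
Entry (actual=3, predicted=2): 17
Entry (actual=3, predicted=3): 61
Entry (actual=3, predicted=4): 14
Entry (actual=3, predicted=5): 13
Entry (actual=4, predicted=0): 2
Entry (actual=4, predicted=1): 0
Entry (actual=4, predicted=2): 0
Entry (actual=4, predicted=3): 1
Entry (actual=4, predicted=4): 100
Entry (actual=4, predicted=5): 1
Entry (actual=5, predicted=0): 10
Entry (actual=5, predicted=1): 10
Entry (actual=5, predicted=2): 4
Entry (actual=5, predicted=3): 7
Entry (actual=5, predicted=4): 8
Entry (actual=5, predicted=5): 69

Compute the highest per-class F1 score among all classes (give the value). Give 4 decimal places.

Per-class F1 score (2·TP/(2·TP+FP+FN)):
  0: TP=61, FP=9+12+9+2+10=42, FN=5+10+5+4+8=32 → 122/196 = 0.62245
  1: TP=99, FP=5+13+14+0+10=42, FN=9+9+7+10+12=47 → 198/287 = 0.68990
  2: TP=55, FP=10+9+17+0+4=40, FN=12+13+14+14+14=67 → 110/217 = 0.50691
  3: TP=61, FP=5+7+14+1+7=34, FN=9+14+17+14+13=67 → 122/223 = 0.54709
  4: TP=100, FP=4+10+14+14+8=50, FN=2+0+0+1+1=4 → 200/254 = 0.78740
  5: TP=69, FP=8+12+14+13+1=48, FN=10+10+4+7+8=39 → 138/225 = 0.61333
Highest is class '4' with F1 score = 0.7874.

0.7874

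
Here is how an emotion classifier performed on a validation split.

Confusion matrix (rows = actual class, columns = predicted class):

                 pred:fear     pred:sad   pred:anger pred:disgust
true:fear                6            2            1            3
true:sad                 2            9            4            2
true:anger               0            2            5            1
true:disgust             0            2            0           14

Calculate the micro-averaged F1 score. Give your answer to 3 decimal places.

Micro-averaging pools counts across classes: ΣTP=34, ΣFP=19, ΣFN=19.
Micro-F1 score = 2·TP/(2·TP+FP+FN) on pooled counts = 0.642 (equals overall accuracy in single-label multiclass).

0.642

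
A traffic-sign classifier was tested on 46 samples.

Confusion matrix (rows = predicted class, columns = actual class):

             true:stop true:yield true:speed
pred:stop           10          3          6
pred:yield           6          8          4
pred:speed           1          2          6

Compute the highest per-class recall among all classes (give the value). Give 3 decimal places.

Per-class recall (TP/(TP+FN)):
  stop: TP=10, FN=6+1=7 → 10/17 = 0.5882
  yield: TP=8, FN=3+2=5 → 8/13 = 0.6154
  speed: TP=6, FN=6+4=10 → 6/16 = 0.3750
Highest is class 'yield' with recall = 0.615.

0.615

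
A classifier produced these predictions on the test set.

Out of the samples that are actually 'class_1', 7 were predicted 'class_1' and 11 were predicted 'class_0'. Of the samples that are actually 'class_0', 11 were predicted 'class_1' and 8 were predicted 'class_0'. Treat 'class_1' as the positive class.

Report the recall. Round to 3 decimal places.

Recall = TP/(TP+FN) = 7/(7+11) = 7/18 = 0.389

0.389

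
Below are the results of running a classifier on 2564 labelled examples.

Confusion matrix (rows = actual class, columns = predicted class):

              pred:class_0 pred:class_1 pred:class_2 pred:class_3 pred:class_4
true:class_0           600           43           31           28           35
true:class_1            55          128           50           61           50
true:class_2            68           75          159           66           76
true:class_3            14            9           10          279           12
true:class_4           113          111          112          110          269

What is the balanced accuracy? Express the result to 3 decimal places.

Balanced accuracy = mean of per-class recall.
  class_0: recall = 600/737 = 0.8141
  class_1: recall = 128/344 = 0.3721
  class_2: recall = 159/444 = 0.3581
  class_3: recall = 279/324 = 0.8611
  class_4: recall = 269/715 = 0.3762
Mean = (0.8141 + 0.3721 + 0.3581 + 0.8611 + 0.3762) / 5 = 0.556

0.556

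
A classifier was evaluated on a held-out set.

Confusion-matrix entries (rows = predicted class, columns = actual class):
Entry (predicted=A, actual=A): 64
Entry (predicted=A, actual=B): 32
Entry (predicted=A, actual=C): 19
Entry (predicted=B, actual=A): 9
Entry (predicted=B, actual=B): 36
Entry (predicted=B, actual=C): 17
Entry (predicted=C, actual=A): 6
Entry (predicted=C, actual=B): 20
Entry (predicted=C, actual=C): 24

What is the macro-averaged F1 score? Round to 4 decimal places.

Per-class F1 score (2·TP/(2·TP+FP+FN)):
  A: TP=64, FP=32+19=51, FN=9+6=15 → 128/194 = 0.65979
  B: TP=36, FP=9+17=26, FN=32+20=52 → 72/150 = 0.48000
  C: TP=24, FP=6+20=26, FN=19+17=36 → 48/110 = 0.43636
Macro-F1 score = mean = (0.65979 + 0.48000 + 0.43636) / 3 = 0.5254

0.5254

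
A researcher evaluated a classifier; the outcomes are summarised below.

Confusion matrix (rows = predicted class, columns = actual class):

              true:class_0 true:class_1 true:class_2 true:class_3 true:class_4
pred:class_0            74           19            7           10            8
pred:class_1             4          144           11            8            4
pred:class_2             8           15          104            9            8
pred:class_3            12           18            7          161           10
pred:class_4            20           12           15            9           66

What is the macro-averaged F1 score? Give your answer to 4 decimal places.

Per-class F1 score (2·TP/(2·TP+FP+FN)):
  class_0: TP=74, FP=19+7+10+8=44, FN=4+8+12+20=44 → 148/236 = 0.62712
  class_1: TP=144, FP=4+11+8+4=27, FN=19+15+18+12=64 → 288/379 = 0.75989
  class_2: TP=104, FP=8+15+9+8=40, FN=7+11+7+15=40 → 208/288 = 0.72222
  class_3: TP=161, FP=12+18+7+10=47, FN=10+8+9+9=36 → 322/405 = 0.79506
  class_4: TP=66, FP=20+12+15+9=56, FN=8+4+8+10=30 → 132/218 = 0.60550
Macro-F1 score = mean = (0.62712 + 0.75989 + 0.72222 + 0.79506 + 0.60550) / 5 = 0.7020

0.7020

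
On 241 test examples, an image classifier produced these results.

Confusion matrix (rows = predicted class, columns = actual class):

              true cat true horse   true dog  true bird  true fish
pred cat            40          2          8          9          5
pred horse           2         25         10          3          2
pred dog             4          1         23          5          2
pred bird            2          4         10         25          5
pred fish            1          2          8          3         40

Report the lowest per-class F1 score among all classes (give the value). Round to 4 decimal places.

Per-class F1 score (2·TP/(2·TP+FP+FN)):
  cat: TP=40, FP=2+8+9+5=24, FN=2+4+2+1=9 → 80/113 = 0.70796
  horse: TP=25, FP=2+10+3+2=17, FN=2+1+4+2=9 → 50/76 = 0.65789
  dog: TP=23, FP=4+1+5+2=12, FN=8+10+10+8=36 → 46/94 = 0.48936
  bird: TP=25, FP=2+4+10+5=21, FN=9+3+5+3=20 → 50/91 = 0.54945
  fish: TP=40, FP=1+2+8+3=14, FN=5+2+2+5=14 → 80/108 = 0.74074
Lowest is class 'dog' with F1 score = 0.4894.

0.4894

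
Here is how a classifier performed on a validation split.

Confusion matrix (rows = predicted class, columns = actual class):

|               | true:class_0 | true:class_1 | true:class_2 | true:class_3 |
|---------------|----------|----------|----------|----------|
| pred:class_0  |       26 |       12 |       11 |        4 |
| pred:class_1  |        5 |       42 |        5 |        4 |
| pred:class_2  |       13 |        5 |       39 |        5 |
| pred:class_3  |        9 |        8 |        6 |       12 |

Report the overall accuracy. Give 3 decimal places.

0.578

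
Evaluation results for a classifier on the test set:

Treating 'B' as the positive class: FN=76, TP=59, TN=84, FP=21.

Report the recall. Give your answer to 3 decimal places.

Recall = TP/(TP+FN) = 59/(59+76) = 59/135 = 0.437

0.437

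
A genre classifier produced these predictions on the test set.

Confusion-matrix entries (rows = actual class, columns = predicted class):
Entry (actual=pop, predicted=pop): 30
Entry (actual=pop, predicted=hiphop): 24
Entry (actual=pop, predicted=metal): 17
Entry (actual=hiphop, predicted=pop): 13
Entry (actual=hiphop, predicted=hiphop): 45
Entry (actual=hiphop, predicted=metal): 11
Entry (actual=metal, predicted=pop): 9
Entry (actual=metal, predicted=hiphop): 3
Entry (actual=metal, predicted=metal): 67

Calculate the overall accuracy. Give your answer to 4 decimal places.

0.6484

Accuracy = trace / total = (30+45+67=142) / 219 = 142/219 = 0.6484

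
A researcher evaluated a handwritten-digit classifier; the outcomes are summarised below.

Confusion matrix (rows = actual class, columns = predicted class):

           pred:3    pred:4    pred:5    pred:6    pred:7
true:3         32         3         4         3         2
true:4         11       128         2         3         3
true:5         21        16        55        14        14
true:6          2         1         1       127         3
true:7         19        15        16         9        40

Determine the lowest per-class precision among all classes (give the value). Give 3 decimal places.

Per-class precision (TP/(TP+FP)):
  3: TP=32, FP=11+21+2+19=53 → 32/85 = 0.3765
  4: TP=128, FP=3+16+1+15=35 → 128/163 = 0.7853
  5: TP=55, FP=4+2+1+16=23 → 55/78 = 0.7051
  6: TP=127, FP=3+3+14+9=29 → 127/156 = 0.8141
  7: TP=40, FP=2+3+14+3=22 → 40/62 = 0.6452
Lowest is class '3' with precision = 0.376.

0.376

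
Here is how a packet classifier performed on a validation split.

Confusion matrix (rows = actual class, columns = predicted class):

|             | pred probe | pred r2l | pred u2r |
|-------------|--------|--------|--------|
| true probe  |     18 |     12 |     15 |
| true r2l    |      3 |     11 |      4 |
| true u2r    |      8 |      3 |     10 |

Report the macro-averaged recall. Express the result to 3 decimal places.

0.496

Per-class recall (TP/(TP+FN)):
  probe: TP=18, FN=12+15=27 → 18/45 = 0.4000
  r2l: TP=11, FN=3+4=7 → 11/18 = 0.6111
  u2r: TP=10, FN=8+3=11 → 10/21 = 0.4762
Macro-recall = mean = (0.4000 + 0.6111 + 0.4762) / 3 = 0.496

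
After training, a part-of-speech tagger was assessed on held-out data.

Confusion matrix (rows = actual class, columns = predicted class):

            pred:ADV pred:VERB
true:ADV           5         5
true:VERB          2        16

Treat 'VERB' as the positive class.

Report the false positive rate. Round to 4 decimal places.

FPR = FP/(FP+TN) = 5/(5+5) = 0.5000

0.5000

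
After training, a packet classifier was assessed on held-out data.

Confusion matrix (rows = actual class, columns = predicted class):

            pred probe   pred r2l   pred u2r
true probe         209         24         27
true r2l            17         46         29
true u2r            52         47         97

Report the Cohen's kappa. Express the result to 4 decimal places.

Observed agreement pₒ = trace/N = 352/548 = 0.64234
Expected agreement pₑ = Σ (rowᵢ·colᵢ)/N² = (260·278 + 92·117 + 196·153)/548² = 0.37639
κ = (pₒ − pₑ)/(1 − pₑ) = (0.64234 − 0.37639)/(1 − 0.37639) = 0.4265

0.4265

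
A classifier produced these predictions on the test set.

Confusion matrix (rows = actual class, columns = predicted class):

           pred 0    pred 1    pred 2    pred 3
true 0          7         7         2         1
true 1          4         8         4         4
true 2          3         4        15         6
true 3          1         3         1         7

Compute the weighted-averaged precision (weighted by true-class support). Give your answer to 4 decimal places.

0.5060

Per-class precision (TP/(TP+FP)):
  0: TP=7, FP=4+3+1=8 → 7/15 = 0.46667
  1: TP=8, FP=7+4+3=14 → 8/22 = 0.36364
  2: TP=15, FP=2+4+1=7 → 15/22 = 0.68182
  3: TP=7, FP=1+4+6=11 → 7/18 = 0.38889
Weighted-precision = Σ (supportᵢ/N)·precisionᵢ with N=77: (17/77)·0.46667 + (20/77)·0.36364 + (28/77)·0.68182 + (12/77)·0.38889 = 0.5060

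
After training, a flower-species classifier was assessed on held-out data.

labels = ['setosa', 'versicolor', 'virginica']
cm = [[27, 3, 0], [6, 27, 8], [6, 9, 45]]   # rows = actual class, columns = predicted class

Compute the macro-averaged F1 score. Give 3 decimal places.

0.751

Per-class F1 score (2·TP/(2·TP+FP+FN)):
  setosa: TP=27, FP=6+6=12, FN=3+0=3 → 54/69 = 0.7826
  versicolor: TP=27, FP=3+9=12, FN=6+8=14 → 54/80 = 0.6750
  virginica: TP=45, FP=0+8=8, FN=6+9=15 → 90/113 = 0.7965
Macro-F1 score = mean = (0.7826 + 0.6750 + 0.7965) / 3 = 0.751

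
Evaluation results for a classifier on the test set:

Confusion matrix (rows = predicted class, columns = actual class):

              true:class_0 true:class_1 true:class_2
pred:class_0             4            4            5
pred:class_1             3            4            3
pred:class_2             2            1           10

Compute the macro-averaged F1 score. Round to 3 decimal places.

Per-class F1 score (2·TP/(2·TP+FP+FN)):
  class_0: TP=4, FP=4+5=9, FN=3+2=5 → 8/22 = 0.3636
  class_1: TP=4, FP=3+3=6, FN=4+1=5 → 8/19 = 0.4211
  class_2: TP=10, FP=2+1=3, FN=5+3=8 → 20/31 = 0.6452
Macro-F1 score = mean = (0.3636 + 0.4211 + 0.6452) / 3 = 0.477

0.477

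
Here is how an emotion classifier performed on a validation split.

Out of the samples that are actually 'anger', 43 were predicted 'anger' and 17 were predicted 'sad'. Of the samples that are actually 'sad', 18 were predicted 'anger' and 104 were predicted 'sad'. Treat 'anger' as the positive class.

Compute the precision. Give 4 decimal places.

Precision = TP/(TP+FP) = 43/(43+18) = 43/61 = 0.7049

0.7049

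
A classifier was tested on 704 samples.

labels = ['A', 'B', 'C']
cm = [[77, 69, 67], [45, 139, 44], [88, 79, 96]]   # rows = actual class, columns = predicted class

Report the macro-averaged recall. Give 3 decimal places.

0.445

Per-class recall (TP/(TP+FN)):
  A: TP=77, FN=69+67=136 → 77/213 = 0.3615
  B: TP=139, FN=45+44=89 → 139/228 = 0.6096
  C: TP=96, FN=88+79=167 → 96/263 = 0.3650
Macro-recall = mean = (0.3615 + 0.6096 + 0.3650) / 3 = 0.445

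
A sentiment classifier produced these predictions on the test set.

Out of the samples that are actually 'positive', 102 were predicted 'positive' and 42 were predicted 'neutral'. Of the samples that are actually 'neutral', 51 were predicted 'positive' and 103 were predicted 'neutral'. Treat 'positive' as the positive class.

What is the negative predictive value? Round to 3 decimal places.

0.710

NPV = TN/(TN+FN) = 103/(103+42) = 0.710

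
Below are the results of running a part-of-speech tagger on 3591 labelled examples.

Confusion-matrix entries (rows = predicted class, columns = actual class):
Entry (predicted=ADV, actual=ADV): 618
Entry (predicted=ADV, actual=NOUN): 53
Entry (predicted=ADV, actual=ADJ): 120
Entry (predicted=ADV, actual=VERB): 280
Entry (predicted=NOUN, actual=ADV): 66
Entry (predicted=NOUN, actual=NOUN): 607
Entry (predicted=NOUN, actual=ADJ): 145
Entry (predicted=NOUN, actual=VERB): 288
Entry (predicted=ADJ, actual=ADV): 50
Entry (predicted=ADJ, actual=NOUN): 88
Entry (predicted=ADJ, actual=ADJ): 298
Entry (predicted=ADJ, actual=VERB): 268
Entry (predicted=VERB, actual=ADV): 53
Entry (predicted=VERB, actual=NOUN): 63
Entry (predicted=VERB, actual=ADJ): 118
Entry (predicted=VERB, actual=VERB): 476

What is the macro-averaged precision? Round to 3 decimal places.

0.555

Per-class precision (TP/(TP+FP)):
  ADV: TP=618, FP=53+120+280=453 → 618/1071 = 0.5770
  NOUN: TP=607, FP=66+145+288=499 → 607/1106 = 0.5488
  ADJ: TP=298, FP=50+88+268=406 → 298/704 = 0.4233
  VERB: TP=476, FP=53+63+118=234 → 476/710 = 0.6704
Macro-precision = mean = (0.5770 + 0.5488 + 0.4233 + 0.6704) / 4 = 0.555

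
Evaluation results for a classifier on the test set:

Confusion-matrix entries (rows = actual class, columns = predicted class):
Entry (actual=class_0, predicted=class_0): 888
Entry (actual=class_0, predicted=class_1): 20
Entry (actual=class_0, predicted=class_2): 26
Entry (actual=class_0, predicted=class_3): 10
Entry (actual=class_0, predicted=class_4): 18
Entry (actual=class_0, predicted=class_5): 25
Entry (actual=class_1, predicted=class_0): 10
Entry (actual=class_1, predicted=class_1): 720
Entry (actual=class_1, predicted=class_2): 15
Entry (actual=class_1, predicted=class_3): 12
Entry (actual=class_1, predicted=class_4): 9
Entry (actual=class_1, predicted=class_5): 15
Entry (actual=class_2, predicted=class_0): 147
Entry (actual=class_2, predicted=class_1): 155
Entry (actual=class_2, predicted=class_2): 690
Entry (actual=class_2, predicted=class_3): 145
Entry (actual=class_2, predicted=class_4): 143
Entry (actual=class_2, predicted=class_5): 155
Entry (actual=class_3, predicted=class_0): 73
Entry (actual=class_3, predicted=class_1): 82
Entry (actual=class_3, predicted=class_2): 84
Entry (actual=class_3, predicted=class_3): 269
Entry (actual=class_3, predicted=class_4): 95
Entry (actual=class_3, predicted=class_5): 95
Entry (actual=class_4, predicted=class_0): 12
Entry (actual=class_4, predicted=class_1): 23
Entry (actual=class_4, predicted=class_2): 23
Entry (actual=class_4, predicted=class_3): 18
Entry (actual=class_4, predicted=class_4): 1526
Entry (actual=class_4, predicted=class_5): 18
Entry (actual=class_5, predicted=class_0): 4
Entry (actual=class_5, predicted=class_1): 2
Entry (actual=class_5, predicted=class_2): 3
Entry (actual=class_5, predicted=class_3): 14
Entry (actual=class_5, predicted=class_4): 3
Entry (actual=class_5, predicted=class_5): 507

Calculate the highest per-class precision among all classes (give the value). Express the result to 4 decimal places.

Per-class precision (TP/(TP+FP)):
  class_0: TP=888, FP=10+147+73+12+4=246 → 888/1134 = 0.78307
  class_1: TP=720, FP=20+155+82+23+2=282 → 720/1002 = 0.71856
  class_2: TP=690, FP=26+15+84+23+3=151 → 690/841 = 0.82045
  class_3: TP=269, FP=10+12+145+18+14=199 → 269/468 = 0.57479
  class_4: TP=1526, FP=18+9+143+95+3=268 → 1526/1794 = 0.85061
  class_5: TP=507, FP=25+15+155+95+18=308 → 507/815 = 0.62209
Highest is class 'class_4' with precision = 0.8506.

0.8506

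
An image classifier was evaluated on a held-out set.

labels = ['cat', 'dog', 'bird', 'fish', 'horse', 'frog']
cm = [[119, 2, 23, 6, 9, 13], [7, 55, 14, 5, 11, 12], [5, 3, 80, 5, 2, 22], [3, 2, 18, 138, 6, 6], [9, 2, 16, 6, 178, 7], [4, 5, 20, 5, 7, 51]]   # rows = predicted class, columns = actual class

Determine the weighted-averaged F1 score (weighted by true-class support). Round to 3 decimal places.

0.702

Per-class F1 score (2·TP/(2·TP+FP+FN)):
  cat: TP=119, FP=2+23+6+9+13=53, FN=7+5+3+9+4=28 → 238/319 = 0.7461
  dog: TP=55, FP=7+14+5+11+12=49, FN=2+3+2+2+5=14 → 110/173 = 0.6358
  bird: TP=80, FP=5+3+5+2+22=37, FN=23+14+18+16+20=91 → 160/288 = 0.5556
  fish: TP=138, FP=3+2+18+6+6=35, FN=6+5+5+6+5=27 → 276/338 = 0.8166
  horse: TP=178, FP=9+2+16+6+7=40, FN=9+11+2+6+7=35 → 356/431 = 0.8260
  frog: TP=51, FP=4+5+20+5+7=41, FN=13+12+22+6+7=60 → 102/203 = 0.5025
Weighted-F1 score = Σ (supportᵢ/N)·F1 scoreᵢ with N=876: (147/876)·0.7461 + (69/876)·0.6358 + (171/876)·0.5556 + (165/876)·0.8166 + (213/876)·0.8260 + (111/876)·0.5025 = 0.702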